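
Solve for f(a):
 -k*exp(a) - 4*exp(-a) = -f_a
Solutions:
 f(a) = C1 + k*exp(a) - 4*exp(-a)


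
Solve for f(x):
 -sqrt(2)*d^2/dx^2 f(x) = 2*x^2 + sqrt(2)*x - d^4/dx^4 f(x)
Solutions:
 f(x) = C1 + C2*x + C3*exp(-2^(1/4)*x) + C4*exp(2^(1/4)*x) - sqrt(2)*x^4/12 - x^3/6 - x^2


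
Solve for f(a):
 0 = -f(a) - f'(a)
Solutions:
 f(a) = C1*exp(-a)


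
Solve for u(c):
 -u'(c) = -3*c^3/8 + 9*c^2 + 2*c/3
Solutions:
 u(c) = C1 + 3*c^4/32 - 3*c^3 - c^2/3


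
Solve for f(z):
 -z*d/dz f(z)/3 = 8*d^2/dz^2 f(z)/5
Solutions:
 f(z) = C1 + C2*erf(sqrt(15)*z/12)


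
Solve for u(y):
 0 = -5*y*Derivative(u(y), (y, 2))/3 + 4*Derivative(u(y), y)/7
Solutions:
 u(y) = C1 + C2*y^(47/35)


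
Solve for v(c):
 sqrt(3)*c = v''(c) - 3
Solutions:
 v(c) = C1 + C2*c + sqrt(3)*c^3/6 + 3*c^2/2


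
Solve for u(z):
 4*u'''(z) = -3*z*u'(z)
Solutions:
 u(z) = C1 + Integral(C2*airyai(-6^(1/3)*z/2) + C3*airybi(-6^(1/3)*z/2), z)


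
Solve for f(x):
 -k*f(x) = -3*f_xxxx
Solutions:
 f(x) = C1*exp(-3^(3/4)*k^(1/4)*x/3) + C2*exp(3^(3/4)*k^(1/4)*x/3) + C3*exp(-3^(3/4)*I*k^(1/4)*x/3) + C4*exp(3^(3/4)*I*k^(1/4)*x/3)


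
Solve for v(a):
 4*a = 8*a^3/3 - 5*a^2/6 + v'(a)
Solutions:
 v(a) = C1 - 2*a^4/3 + 5*a^3/18 + 2*a^2


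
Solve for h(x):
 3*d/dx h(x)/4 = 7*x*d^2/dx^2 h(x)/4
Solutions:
 h(x) = C1 + C2*x^(10/7)


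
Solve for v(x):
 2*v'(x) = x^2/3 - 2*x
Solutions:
 v(x) = C1 + x^3/18 - x^2/2


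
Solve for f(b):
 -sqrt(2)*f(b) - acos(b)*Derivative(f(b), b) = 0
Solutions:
 f(b) = C1*exp(-sqrt(2)*Integral(1/acos(b), b))


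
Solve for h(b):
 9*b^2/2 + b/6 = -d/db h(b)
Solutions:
 h(b) = C1 - 3*b^3/2 - b^2/12


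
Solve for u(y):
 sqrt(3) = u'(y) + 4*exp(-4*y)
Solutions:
 u(y) = C1 + sqrt(3)*y + exp(-4*y)


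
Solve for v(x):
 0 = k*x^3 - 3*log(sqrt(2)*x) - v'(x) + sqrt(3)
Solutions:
 v(x) = C1 + k*x^4/4 - 3*x*log(x) - 3*x*log(2)/2 + sqrt(3)*x + 3*x


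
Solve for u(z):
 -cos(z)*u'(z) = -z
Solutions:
 u(z) = C1 + Integral(z/cos(z), z)


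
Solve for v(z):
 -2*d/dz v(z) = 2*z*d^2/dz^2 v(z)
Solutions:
 v(z) = C1 + C2*log(z)


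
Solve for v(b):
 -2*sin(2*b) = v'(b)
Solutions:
 v(b) = C1 + cos(2*b)


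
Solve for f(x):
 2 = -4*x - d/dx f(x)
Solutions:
 f(x) = C1 - 2*x^2 - 2*x


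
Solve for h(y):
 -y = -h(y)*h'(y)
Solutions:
 h(y) = -sqrt(C1 + y^2)
 h(y) = sqrt(C1 + y^2)


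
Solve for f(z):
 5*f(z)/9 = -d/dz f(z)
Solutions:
 f(z) = C1*exp(-5*z/9)


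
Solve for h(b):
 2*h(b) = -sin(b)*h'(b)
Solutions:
 h(b) = C1*(cos(b) + 1)/(cos(b) - 1)


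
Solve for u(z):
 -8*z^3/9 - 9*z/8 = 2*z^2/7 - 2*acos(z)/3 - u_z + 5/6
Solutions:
 u(z) = C1 + 2*z^4/9 + 2*z^3/21 + 9*z^2/16 - 2*z*acos(z)/3 + 5*z/6 + 2*sqrt(1 - z^2)/3


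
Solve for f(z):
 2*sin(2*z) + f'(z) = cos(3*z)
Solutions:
 f(z) = C1 + sin(3*z)/3 + cos(2*z)


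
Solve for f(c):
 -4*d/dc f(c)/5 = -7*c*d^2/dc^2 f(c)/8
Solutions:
 f(c) = C1 + C2*c^(67/35)


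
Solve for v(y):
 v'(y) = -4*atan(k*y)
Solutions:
 v(y) = C1 - 4*Piecewise((y*atan(k*y) - log(k^2*y^2 + 1)/(2*k), Ne(k, 0)), (0, True))


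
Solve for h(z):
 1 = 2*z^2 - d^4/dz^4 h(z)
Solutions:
 h(z) = C1 + C2*z + C3*z^2 + C4*z^3 + z^6/180 - z^4/24


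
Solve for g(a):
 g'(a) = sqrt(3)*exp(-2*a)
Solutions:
 g(a) = C1 - sqrt(3)*exp(-2*a)/2


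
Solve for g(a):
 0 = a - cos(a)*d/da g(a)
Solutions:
 g(a) = C1 + Integral(a/cos(a), a)


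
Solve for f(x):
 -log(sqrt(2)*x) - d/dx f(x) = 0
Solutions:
 f(x) = C1 - x*log(x) - x*log(2)/2 + x


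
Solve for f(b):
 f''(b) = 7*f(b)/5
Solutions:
 f(b) = C1*exp(-sqrt(35)*b/5) + C2*exp(sqrt(35)*b/5)


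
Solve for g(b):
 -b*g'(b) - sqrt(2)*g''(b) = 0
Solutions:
 g(b) = C1 + C2*erf(2^(1/4)*b/2)


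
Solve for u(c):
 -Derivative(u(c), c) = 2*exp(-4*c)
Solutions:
 u(c) = C1 + exp(-4*c)/2


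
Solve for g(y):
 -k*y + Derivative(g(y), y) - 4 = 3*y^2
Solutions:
 g(y) = C1 + k*y^2/2 + y^3 + 4*y


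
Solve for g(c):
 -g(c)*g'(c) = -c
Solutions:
 g(c) = -sqrt(C1 + c^2)
 g(c) = sqrt(C1 + c^2)


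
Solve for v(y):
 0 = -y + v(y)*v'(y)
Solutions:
 v(y) = -sqrt(C1 + y^2)
 v(y) = sqrt(C1 + y^2)


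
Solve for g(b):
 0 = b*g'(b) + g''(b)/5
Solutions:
 g(b) = C1 + C2*erf(sqrt(10)*b/2)


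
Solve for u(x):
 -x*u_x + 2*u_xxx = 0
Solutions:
 u(x) = C1 + Integral(C2*airyai(2^(2/3)*x/2) + C3*airybi(2^(2/3)*x/2), x)


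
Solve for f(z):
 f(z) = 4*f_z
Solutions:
 f(z) = C1*exp(z/4)


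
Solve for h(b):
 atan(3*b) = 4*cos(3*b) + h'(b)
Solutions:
 h(b) = C1 + b*atan(3*b) - log(9*b^2 + 1)/6 - 4*sin(3*b)/3


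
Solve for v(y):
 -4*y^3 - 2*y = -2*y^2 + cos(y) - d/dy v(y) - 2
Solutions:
 v(y) = C1 + y^4 - 2*y^3/3 + y^2 - 2*y + sin(y)


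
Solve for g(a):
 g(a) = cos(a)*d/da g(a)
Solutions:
 g(a) = C1*sqrt(sin(a) + 1)/sqrt(sin(a) - 1)


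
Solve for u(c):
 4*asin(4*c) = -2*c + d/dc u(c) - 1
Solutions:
 u(c) = C1 + c^2 + 4*c*asin(4*c) + c + sqrt(1 - 16*c^2)


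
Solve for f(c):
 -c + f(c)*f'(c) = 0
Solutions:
 f(c) = -sqrt(C1 + c^2)
 f(c) = sqrt(C1 + c^2)


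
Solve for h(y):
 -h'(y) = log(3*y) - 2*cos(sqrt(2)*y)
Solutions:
 h(y) = C1 - y*log(y) - y*log(3) + y + sqrt(2)*sin(sqrt(2)*y)


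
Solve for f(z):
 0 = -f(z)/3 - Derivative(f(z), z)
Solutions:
 f(z) = C1*exp(-z/3)


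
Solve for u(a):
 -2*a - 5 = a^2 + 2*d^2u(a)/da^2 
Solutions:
 u(a) = C1 + C2*a - a^4/24 - a^3/6 - 5*a^2/4


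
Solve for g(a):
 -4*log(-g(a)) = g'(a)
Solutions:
 -li(-g(a)) = C1 - 4*a


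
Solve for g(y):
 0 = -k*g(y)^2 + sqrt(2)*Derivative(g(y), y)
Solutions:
 g(y) = -2/(C1 + sqrt(2)*k*y)


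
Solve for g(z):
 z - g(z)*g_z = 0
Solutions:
 g(z) = -sqrt(C1 + z^2)
 g(z) = sqrt(C1 + z^2)


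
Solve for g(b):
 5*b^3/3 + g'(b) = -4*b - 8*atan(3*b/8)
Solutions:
 g(b) = C1 - 5*b^4/12 - 2*b^2 - 8*b*atan(3*b/8) + 32*log(9*b^2 + 64)/3


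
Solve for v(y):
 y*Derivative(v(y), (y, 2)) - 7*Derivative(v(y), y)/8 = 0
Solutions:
 v(y) = C1 + C2*y^(15/8)


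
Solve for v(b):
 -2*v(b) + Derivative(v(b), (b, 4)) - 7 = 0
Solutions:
 v(b) = C1*exp(-2^(1/4)*b) + C2*exp(2^(1/4)*b) + C3*sin(2^(1/4)*b) + C4*cos(2^(1/4)*b) - 7/2


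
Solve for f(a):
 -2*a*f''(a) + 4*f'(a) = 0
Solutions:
 f(a) = C1 + C2*a^3


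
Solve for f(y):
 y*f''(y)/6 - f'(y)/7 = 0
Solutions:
 f(y) = C1 + C2*y^(13/7)


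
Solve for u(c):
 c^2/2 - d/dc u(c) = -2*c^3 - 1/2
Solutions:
 u(c) = C1 + c^4/2 + c^3/6 + c/2


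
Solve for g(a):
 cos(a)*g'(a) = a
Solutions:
 g(a) = C1 + Integral(a/cos(a), a)


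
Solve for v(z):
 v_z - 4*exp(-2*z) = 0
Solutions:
 v(z) = C1 - 2*exp(-2*z)


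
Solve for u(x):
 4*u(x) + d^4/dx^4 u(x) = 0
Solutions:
 u(x) = (C1*sin(x) + C2*cos(x))*exp(-x) + (C3*sin(x) + C4*cos(x))*exp(x)


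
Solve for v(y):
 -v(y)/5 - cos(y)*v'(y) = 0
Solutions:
 v(y) = C1*(sin(y) - 1)^(1/10)/(sin(y) + 1)^(1/10)


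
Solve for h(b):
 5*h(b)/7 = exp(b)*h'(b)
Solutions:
 h(b) = C1*exp(-5*exp(-b)/7)


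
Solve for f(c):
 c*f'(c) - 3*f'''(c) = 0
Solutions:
 f(c) = C1 + Integral(C2*airyai(3^(2/3)*c/3) + C3*airybi(3^(2/3)*c/3), c)


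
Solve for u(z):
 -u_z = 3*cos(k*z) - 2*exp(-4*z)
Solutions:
 u(z) = C1 - exp(-4*z)/2 - 3*sin(k*z)/k


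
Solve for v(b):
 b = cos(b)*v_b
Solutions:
 v(b) = C1 + Integral(b/cos(b), b)


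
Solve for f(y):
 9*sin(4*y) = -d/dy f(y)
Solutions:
 f(y) = C1 + 9*cos(4*y)/4


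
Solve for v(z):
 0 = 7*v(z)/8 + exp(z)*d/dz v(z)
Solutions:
 v(z) = C1*exp(7*exp(-z)/8)


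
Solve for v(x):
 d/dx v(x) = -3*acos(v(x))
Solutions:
 Integral(1/acos(_y), (_y, v(x))) = C1 - 3*x


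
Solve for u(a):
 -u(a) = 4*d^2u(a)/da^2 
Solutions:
 u(a) = C1*sin(a/2) + C2*cos(a/2)


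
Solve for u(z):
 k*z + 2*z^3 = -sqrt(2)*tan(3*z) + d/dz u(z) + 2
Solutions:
 u(z) = C1 + k*z^2/2 + z^4/2 - 2*z - sqrt(2)*log(cos(3*z))/3


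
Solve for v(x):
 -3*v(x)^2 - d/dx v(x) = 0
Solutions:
 v(x) = 1/(C1 + 3*x)


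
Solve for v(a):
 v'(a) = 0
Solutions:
 v(a) = C1


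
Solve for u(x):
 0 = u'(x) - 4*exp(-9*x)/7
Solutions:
 u(x) = C1 - 4*exp(-9*x)/63


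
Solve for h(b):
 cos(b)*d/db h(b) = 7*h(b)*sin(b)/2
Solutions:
 h(b) = C1/cos(b)^(7/2)


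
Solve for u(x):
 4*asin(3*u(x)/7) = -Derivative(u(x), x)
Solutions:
 Integral(1/asin(3*_y/7), (_y, u(x))) = C1 - 4*x


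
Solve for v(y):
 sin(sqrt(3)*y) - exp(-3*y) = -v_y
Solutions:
 v(y) = C1 + sqrt(3)*cos(sqrt(3)*y)/3 - exp(-3*y)/3


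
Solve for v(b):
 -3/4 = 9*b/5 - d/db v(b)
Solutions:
 v(b) = C1 + 9*b^2/10 + 3*b/4


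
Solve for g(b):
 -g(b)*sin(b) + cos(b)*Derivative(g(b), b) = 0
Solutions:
 g(b) = C1/cos(b)


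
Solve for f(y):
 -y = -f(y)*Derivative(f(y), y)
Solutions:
 f(y) = -sqrt(C1 + y^2)
 f(y) = sqrt(C1 + y^2)


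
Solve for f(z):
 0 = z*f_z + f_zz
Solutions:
 f(z) = C1 + C2*erf(sqrt(2)*z/2)


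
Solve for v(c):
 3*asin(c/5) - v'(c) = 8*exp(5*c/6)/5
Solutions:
 v(c) = C1 + 3*c*asin(c/5) + 3*sqrt(25 - c^2) - 48*exp(5*c/6)/25


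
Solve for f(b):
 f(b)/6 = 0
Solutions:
 f(b) = 0


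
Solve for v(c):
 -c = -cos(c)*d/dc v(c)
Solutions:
 v(c) = C1 + Integral(c/cos(c), c)


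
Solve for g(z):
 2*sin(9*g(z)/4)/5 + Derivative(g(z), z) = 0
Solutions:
 2*z/5 + 2*log(cos(9*g(z)/4) - 1)/9 - 2*log(cos(9*g(z)/4) + 1)/9 = C1


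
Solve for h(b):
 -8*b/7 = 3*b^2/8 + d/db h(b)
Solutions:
 h(b) = C1 - b^3/8 - 4*b^2/7


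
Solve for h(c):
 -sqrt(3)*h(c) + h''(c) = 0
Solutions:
 h(c) = C1*exp(-3^(1/4)*c) + C2*exp(3^(1/4)*c)


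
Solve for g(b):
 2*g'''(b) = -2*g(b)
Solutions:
 g(b) = C3*exp(-b) + (C1*sin(sqrt(3)*b/2) + C2*cos(sqrt(3)*b/2))*exp(b/2)


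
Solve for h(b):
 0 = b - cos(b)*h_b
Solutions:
 h(b) = C1 + Integral(b/cos(b), b)


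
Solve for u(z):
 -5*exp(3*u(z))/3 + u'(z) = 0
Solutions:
 u(z) = log(-1/(C1 + 5*z))/3
 u(z) = log((-1/(C1 + 5*z))^(1/3)*(-1 - sqrt(3)*I)/2)
 u(z) = log((-1/(C1 + 5*z))^(1/3)*(-1 + sqrt(3)*I)/2)


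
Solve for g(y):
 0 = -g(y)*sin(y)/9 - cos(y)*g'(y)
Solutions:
 g(y) = C1*cos(y)^(1/9)


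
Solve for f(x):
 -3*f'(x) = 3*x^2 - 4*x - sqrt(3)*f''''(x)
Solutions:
 f(x) = C1 + C4*exp(3^(1/6)*x) - x^3/3 + 2*x^2/3 + (C2*sin(3^(2/3)*x/2) + C3*cos(3^(2/3)*x/2))*exp(-3^(1/6)*x/2)


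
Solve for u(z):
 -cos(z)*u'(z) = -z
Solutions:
 u(z) = C1 + Integral(z/cos(z), z)


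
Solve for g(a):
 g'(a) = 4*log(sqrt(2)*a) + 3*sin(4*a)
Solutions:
 g(a) = C1 + 4*a*log(a) - 4*a + 2*a*log(2) - 3*cos(4*a)/4


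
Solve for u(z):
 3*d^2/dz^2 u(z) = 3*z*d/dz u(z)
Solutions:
 u(z) = C1 + C2*erfi(sqrt(2)*z/2)


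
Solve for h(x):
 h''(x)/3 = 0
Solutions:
 h(x) = C1 + C2*x


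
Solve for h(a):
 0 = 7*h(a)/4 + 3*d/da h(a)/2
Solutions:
 h(a) = C1*exp(-7*a/6)


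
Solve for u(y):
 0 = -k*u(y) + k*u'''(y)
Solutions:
 u(y) = C3*exp(y) + (C1*sin(sqrt(3)*y/2) + C2*cos(sqrt(3)*y/2))*exp(-y/2)


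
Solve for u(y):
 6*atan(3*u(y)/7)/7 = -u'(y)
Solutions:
 Integral(1/atan(3*_y/7), (_y, u(y))) = C1 - 6*y/7


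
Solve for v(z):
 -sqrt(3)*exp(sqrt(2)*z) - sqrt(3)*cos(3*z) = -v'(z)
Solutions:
 v(z) = C1 + sqrt(6)*exp(sqrt(2)*z)/2 + sqrt(3)*sin(3*z)/3


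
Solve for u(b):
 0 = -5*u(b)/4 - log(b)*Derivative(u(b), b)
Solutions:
 u(b) = C1*exp(-5*li(b)/4)


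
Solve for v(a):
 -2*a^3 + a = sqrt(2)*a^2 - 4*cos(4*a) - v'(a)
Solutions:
 v(a) = C1 + a^4/2 + sqrt(2)*a^3/3 - a^2/2 - sin(4*a)


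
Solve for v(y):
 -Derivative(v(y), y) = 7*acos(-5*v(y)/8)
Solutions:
 Integral(1/acos(-5*_y/8), (_y, v(y))) = C1 - 7*y


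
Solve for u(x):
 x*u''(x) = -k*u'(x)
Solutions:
 u(x) = C1 + x^(1 - re(k))*(C2*sin(log(x)*Abs(im(k))) + C3*cos(log(x)*im(k)))


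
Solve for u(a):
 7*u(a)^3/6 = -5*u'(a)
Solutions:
 u(a) = -sqrt(15)*sqrt(-1/(C1 - 7*a))
 u(a) = sqrt(15)*sqrt(-1/(C1 - 7*a))


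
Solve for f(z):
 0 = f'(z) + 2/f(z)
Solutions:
 f(z) = -sqrt(C1 - 4*z)
 f(z) = sqrt(C1 - 4*z)


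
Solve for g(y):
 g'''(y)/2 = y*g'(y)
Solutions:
 g(y) = C1 + Integral(C2*airyai(2^(1/3)*y) + C3*airybi(2^(1/3)*y), y)


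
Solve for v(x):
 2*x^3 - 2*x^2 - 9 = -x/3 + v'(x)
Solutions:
 v(x) = C1 + x^4/2 - 2*x^3/3 + x^2/6 - 9*x


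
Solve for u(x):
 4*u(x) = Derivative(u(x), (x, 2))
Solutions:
 u(x) = C1*exp(-2*x) + C2*exp(2*x)


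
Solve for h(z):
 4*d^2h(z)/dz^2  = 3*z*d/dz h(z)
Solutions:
 h(z) = C1 + C2*erfi(sqrt(6)*z/4)


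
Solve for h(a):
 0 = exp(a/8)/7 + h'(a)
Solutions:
 h(a) = C1 - 8*exp(a/8)/7


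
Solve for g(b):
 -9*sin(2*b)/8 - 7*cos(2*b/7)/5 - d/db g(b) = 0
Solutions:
 g(b) = C1 - 49*sin(2*b/7)/10 + 9*cos(2*b)/16


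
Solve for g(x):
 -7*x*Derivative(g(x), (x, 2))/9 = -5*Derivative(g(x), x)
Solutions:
 g(x) = C1 + C2*x^(52/7)


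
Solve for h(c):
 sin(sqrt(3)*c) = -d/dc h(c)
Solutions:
 h(c) = C1 + sqrt(3)*cos(sqrt(3)*c)/3


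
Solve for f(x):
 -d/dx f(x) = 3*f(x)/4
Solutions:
 f(x) = C1*exp(-3*x/4)


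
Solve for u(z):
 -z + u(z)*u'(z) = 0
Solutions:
 u(z) = -sqrt(C1 + z^2)
 u(z) = sqrt(C1 + z^2)


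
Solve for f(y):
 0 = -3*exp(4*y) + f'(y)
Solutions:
 f(y) = C1 + 3*exp(4*y)/4


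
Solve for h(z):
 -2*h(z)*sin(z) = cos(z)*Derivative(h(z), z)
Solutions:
 h(z) = C1*cos(z)^2


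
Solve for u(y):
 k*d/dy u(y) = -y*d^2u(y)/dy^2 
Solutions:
 u(y) = C1 + y^(1 - re(k))*(C2*sin(log(y)*Abs(im(k))) + C3*cos(log(y)*im(k)))


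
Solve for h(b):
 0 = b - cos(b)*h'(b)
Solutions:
 h(b) = C1 + Integral(b/cos(b), b)


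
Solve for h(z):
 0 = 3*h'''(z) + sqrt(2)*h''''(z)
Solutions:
 h(z) = C1 + C2*z + C3*z^2 + C4*exp(-3*sqrt(2)*z/2)


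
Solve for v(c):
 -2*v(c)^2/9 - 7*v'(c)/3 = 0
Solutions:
 v(c) = 21/(C1 + 2*c)


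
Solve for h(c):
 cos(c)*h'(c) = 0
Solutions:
 h(c) = C1


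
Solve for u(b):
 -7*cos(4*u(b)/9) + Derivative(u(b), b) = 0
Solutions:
 -7*b - 9*log(sin(4*u(b)/9) - 1)/8 + 9*log(sin(4*u(b)/9) + 1)/8 = C1


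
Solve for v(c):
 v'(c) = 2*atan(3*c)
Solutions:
 v(c) = C1 + 2*c*atan(3*c) - log(9*c^2 + 1)/3


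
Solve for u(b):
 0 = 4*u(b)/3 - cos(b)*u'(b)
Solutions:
 u(b) = C1*(sin(b) + 1)^(2/3)/(sin(b) - 1)^(2/3)


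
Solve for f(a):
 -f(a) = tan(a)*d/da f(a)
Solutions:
 f(a) = C1/sin(a)


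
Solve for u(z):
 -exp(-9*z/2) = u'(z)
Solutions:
 u(z) = C1 + 2*exp(-9*z/2)/9


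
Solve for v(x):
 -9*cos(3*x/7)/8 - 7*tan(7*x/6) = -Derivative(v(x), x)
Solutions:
 v(x) = C1 - 6*log(cos(7*x/6)) + 21*sin(3*x/7)/8


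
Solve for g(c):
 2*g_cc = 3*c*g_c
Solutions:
 g(c) = C1 + C2*erfi(sqrt(3)*c/2)


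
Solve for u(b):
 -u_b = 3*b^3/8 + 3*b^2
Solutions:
 u(b) = C1 - 3*b^4/32 - b^3


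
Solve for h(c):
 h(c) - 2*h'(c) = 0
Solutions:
 h(c) = C1*exp(c/2)


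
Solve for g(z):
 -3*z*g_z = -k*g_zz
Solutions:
 g(z) = C1 + C2*erf(sqrt(6)*z*sqrt(-1/k)/2)/sqrt(-1/k)


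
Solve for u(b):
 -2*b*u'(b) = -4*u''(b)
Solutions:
 u(b) = C1 + C2*erfi(b/2)


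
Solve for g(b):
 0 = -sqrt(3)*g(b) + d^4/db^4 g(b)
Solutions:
 g(b) = C1*exp(-3^(1/8)*b) + C2*exp(3^(1/8)*b) + C3*sin(3^(1/8)*b) + C4*cos(3^(1/8)*b)


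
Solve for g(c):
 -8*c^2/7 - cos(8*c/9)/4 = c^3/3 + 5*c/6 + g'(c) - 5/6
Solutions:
 g(c) = C1 - c^4/12 - 8*c^3/21 - 5*c^2/12 + 5*c/6 - 9*sin(8*c/9)/32


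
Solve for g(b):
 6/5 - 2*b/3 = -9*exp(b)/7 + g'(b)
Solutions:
 g(b) = C1 - b^2/3 + 6*b/5 + 9*exp(b)/7


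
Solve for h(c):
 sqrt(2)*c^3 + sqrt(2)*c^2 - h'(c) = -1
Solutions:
 h(c) = C1 + sqrt(2)*c^4/4 + sqrt(2)*c^3/3 + c


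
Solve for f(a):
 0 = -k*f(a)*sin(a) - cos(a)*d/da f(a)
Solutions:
 f(a) = C1*exp(k*log(cos(a)))


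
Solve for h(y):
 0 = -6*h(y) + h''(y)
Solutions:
 h(y) = C1*exp(-sqrt(6)*y) + C2*exp(sqrt(6)*y)


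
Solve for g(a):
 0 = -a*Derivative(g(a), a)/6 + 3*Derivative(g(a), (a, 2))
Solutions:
 g(a) = C1 + C2*erfi(a/6)


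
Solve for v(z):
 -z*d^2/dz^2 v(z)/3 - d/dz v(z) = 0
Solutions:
 v(z) = C1 + C2/z^2


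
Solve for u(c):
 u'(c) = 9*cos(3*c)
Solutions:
 u(c) = C1 + 3*sin(3*c)


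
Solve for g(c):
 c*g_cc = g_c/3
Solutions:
 g(c) = C1 + C2*c^(4/3)


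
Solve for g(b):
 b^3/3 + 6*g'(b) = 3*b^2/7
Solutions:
 g(b) = C1 - b^4/72 + b^3/42


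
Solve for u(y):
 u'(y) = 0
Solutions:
 u(y) = C1


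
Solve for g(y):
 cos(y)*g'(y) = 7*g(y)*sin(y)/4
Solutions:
 g(y) = C1/cos(y)^(7/4)


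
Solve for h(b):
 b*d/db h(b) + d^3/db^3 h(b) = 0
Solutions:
 h(b) = C1 + Integral(C2*airyai(-b) + C3*airybi(-b), b)


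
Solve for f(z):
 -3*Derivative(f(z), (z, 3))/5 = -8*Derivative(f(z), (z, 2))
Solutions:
 f(z) = C1 + C2*z + C3*exp(40*z/3)


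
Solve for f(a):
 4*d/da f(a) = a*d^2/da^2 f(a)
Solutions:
 f(a) = C1 + C2*a^5


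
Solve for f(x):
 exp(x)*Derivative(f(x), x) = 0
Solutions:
 f(x) = C1


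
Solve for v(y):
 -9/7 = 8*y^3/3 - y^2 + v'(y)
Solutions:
 v(y) = C1 - 2*y^4/3 + y^3/3 - 9*y/7


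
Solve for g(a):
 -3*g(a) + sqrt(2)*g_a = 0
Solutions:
 g(a) = C1*exp(3*sqrt(2)*a/2)


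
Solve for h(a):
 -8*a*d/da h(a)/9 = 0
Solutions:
 h(a) = C1


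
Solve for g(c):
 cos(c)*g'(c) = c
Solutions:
 g(c) = C1 + Integral(c/cos(c), c)


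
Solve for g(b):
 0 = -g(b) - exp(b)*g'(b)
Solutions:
 g(b) = C1*exp(exp(-b))


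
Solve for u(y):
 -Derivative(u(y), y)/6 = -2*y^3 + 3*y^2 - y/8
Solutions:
 u(y) = C1 + 3*y^4 - 6*y^3 + 3*y^2/8


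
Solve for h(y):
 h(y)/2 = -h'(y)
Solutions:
 h(y) = C1*exp(-y/2)


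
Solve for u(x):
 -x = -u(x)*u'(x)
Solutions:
 u(x) = -sqrt(C1 + x^2)
 u(x) = sqrt(C1 + x^2)


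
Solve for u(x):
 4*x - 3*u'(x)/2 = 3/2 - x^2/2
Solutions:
 u(x) = C1 + x^3/9 + 4*x^2/3 - x


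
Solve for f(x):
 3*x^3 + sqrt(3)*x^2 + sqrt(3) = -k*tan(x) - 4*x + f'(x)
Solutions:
 f(x) = C1 - k*log(cos(x)) + 3*x^4/4 + sqrt(3)*x^3/3 + 2*x^2 + sqrt(3)*x


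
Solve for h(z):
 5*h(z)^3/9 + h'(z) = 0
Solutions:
 h(z) = -3*sqrt(2)*sqrt(-1/(C1 - 5*z))/2
 h(z) = 3*sqrt(2)*sqrt(-1/(C1 - 5*z))/2


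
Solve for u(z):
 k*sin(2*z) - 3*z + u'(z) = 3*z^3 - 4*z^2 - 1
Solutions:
 u(z) = C1 + k*cos(2*z)/2 + 3*z^4/4 - 4*z^3/3 + 3*z^2/2 - z


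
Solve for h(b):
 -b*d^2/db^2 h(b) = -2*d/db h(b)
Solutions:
 h(b) = C1 + C2*b^3


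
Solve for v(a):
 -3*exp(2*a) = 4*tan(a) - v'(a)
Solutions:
 v(a) = C1 + 3*exp(2*a)/2 - 4*log(cos(a))


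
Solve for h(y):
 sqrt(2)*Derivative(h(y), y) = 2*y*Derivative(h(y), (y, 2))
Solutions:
 h(y) = C1 + C2*y^(sqrt(2)/2 + 1)


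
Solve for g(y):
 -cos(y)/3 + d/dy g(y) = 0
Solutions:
 g(y) = C1 + sin(y)/3


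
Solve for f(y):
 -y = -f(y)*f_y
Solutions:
 f(y) = -sqrt(C1 + y^2)
 f(y) = sqrt(C1 + y^2)


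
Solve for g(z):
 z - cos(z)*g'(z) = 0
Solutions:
 g(z) = C1 + Integral(z/cos(z), z)


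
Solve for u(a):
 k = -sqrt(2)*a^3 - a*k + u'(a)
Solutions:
 u(a) = C1 + sqrt(2)*a^4/4 + a^2*k/2 + a*k


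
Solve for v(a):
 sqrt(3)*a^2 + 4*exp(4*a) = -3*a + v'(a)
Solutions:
 v(a) = C1 + sqrt(3)*a^3/3 + 3*a^2/2 + exp(4*a)


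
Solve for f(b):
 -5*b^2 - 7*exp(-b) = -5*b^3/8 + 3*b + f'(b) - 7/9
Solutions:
 f(b) = C1 + 5*b^4/32 - 5*b^3/3 - 3*b^2/2 + 7*b/9 + 7*exp(-b)


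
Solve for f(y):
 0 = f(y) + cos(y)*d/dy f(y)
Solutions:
 f(y) = C1*sqrt(sin(y) - 1)/sqrt(sin(y) + 1)


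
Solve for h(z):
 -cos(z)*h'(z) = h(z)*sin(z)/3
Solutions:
 h(z) = C1*cos(z)^(1/3)


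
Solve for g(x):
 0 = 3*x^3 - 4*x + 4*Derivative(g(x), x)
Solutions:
 g(x) = C1 - 3*x^4/16 + x^2/2


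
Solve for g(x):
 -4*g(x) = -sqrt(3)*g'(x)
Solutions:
 g(x) = C1*exp(4*sqrt(3)*x/3)


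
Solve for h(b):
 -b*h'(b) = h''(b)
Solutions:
 h(b) = C1 + C2*erf(sqrt(2)*b/2)


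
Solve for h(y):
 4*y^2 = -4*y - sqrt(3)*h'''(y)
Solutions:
 h(y) = C1 + C2*y + C3*y^2 - sqrt(3)*y^5/45 - sqrt(3)*y^4/18


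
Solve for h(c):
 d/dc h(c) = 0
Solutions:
 h(c) = C1


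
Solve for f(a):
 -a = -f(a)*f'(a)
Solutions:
 f(a) = -sqrt(C1 + a^2)
 f(a) = sqrt(C1 + a^2)


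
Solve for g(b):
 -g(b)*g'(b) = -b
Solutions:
 g(b) = -sqrt(C1 + b^2)
 g(b) = sqrt(C1 + b^2)


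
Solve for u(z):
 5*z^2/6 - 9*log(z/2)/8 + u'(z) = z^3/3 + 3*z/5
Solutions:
 u(z) = C1 + z^4/12 - 5*z^3/18 + 3*z^2/10 + 9*z*log(z)/8 - 9*z/8 - 9*z*log(2)/8


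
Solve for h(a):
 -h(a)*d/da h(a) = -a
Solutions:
 h(a) = -sqrt(C1 + a^2)
 h(a) = sqrt(C1 + a^2)


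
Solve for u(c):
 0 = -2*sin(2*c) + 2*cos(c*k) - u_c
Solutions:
 u(c) = C1 + cos(2*c) + 2*sin(c*k)/k


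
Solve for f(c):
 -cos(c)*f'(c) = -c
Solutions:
 f(c) = C1 + Integral(c/cos(c), c)


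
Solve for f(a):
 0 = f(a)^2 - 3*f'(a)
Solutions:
 f(a) = -3/(C1 + a)


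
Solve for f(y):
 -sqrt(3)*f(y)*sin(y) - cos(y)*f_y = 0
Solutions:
 f(y) = C1*cos(y)^(sqrt(3))


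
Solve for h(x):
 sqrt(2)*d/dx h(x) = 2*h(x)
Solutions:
 h(x) = C1*exp(sqrt(2)*x)


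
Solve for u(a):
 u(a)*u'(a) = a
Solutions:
 u(a) = -sqrt(C1 + a^2)
 u(a) = sqrt(C1 + a^2)


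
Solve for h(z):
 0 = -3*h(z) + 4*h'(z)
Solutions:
 h(z) = C1*exp(3*z/4)


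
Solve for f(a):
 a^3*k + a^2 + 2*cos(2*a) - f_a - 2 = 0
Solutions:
 f(a) = C1 + a^4*k/4 + a^3/3 - 2*a + 2*sin(a)*cos(a)


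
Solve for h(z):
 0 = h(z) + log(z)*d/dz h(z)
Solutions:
 h(z) = C1*exp(-li(z))


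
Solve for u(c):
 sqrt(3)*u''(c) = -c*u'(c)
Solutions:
 u(c) = C1 + C2*erf(sqrt(2)*3^(3/4)*c/6)


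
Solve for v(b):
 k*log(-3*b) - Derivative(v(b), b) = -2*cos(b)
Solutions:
 v(b) = C1 + b*k*(log(-b) - 1) + b*k*log(3) + 2*sin(b)


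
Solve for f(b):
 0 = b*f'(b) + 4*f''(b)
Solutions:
 f(b) = C1 + C2*erf(sqrt(2)*b/4)


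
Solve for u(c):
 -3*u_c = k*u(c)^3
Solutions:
 u(c) = -sqrt(6)*sqrt(-1/(C1 - c*k))/2
 u(c) = sqrt(6)*sqrt(-1/(C1 - c*k))/2


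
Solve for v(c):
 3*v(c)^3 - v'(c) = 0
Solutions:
 v(c) = -sqrt(2)*sqrt(-1/(C1 + 3*c))/2
 v(c) = sqrt(2)*sqrt(-1/(C1 + 3*c))/2


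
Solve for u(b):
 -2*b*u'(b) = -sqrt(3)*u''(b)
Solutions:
 u(b) = C1 + C2*erfi(3^(3/4)*b/3)


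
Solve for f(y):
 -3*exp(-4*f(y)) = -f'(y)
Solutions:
 f(y) = log(-I*(C1 + 12*y)^(1/4))
 f(y) = log(I*(C1 + 12*y)^(1/4))
 f(y) = log(-(C1 + 12*y)^(1/4))
 f(y) = log(C1 + 12*y)/4


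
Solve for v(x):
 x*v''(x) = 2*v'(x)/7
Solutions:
 v(x) = C1 + C2*x^(9/7)


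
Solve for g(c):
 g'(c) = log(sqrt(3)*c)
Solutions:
 g(c) = C1 + c*log(c) - c + c*log(3)/2


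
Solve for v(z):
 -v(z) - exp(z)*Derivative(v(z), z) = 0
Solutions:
 v(z) = C1*exp(exp(-z))


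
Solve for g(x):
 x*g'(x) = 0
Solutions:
 g(x) = C1


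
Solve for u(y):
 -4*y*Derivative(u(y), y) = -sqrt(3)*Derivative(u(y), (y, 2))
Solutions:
 u(y) = C1 + C2*erfi(sqrt(2)*3^(3/4)*y/3)


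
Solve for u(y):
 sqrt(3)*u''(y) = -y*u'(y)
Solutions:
 u(y) = C1 + C2*erf(sqrt(2)*3^(3/4)*y/6)


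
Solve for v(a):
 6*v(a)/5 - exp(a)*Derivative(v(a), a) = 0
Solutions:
 v(a) = C1*exp(-6*exp(-a)/5)


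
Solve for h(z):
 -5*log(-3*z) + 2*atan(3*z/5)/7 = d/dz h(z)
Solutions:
 h(z) = C1 - 5*z*log(-z) + 2*z*atan(3*z/5)/7 - 5*z*log(3) + 5*z - 5*log(9*z^2 + 25)/21


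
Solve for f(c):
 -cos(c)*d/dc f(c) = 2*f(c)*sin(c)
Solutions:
 f(c) = C1*cos(c)^2


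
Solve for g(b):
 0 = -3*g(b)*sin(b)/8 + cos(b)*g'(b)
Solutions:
 g(b) = C1/cos(b)^(3/8)


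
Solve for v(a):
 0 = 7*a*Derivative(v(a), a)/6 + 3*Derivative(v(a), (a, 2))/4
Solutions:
 v(a) = C1 + C2*erf(sqrt(7)*a/3)


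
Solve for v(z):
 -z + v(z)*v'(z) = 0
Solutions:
 v(z) = -sqrt(C1 + z^2)
 v(z) = sqrt(C1 + z^2)


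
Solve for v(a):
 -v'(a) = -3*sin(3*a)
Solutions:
 v(a) = C1 - cos(3*a)


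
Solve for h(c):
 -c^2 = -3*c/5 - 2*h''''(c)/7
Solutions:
 h(c) = C1 + C2*c + C3*c^2 + C4*c^3 + 7*c^6/720 - 7*c^5/400


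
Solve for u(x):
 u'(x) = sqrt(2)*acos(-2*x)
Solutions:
 u(x) = C1 + sqrt(2)*(x*acos(-2*x) + sqrt(1 - 4*x^2)/2)


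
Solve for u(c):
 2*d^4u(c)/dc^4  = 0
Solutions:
 u(c) = C1 + C2*c + C3*c^2 + C4*c^3


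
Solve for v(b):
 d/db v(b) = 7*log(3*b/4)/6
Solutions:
 v(b) = C1 + 7*b*log(b)/6 - 7*b*log(2)/3 - 7*b/6 + 7*b*log(3)/6


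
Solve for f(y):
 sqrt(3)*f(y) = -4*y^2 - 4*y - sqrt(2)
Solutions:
 f(y) = -4*sqrt(3)*y^2/3 - 4*sqrt(3)*y/3 - sqrt(6)/3


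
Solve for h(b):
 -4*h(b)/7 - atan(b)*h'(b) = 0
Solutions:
 h(b) = C1*exp(-4*Integral(1/atan(b), b)/7)


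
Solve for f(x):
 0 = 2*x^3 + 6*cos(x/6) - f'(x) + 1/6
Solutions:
 f(x) = C1 + x^4/2 + x/6 + 36*sin(x/6)


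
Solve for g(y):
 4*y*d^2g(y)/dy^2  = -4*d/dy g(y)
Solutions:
 g(y) = C1 + C2*log(y)


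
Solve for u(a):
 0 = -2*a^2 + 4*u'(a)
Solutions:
 u(a) = C1 + a^3/6


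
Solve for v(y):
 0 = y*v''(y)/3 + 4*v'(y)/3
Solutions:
 v(y) = C1 + C2/y^3


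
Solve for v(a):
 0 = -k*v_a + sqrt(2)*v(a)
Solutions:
 v(a) = C1*exp(sqrt(2)*a/k)


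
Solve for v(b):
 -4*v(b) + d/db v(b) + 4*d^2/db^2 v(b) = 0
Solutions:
 v(b) = C1*exp(b*(-1 + sqrt(65))/8) + C2*exp(-b*(1 + sqrt(65))/8)


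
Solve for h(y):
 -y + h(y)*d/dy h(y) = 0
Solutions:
 h(y) = -sqrt(C1 + y^2)
 h(y) = sqrt(C1 + y^2)


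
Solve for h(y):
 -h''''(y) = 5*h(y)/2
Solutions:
 h(y) = (C1*sin(10^(1/4)*y/2) + C2*cos(10^(1/4)*y/2))*exp(-10^(1/4)*y/2) + (C3*sin(10^(1/4)*y/2) + C4*cos(10^(1/4)*y/2))*exp(10^(1/4)*y/2)


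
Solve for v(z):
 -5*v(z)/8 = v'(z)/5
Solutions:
 v(z) = C1*exp(-25*z/8)


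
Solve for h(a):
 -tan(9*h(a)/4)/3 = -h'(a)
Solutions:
 h(a) = -4*asin(C1*exp(3*a/4))/9 + 4*pi/9
 h(a) = 4*asin(C1*exp(3*a/4))/9


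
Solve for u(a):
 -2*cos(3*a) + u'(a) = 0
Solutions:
 u(a) = C1 + 2*sin(3*a)/3


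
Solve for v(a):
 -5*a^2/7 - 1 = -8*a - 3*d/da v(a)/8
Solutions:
 v(a) = C1 + 40*a^3/63 - 32*a^2/3 + 8*a/3


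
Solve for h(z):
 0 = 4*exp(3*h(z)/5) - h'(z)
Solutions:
 h(z) = 5*log(-1/(C1 + 12*z))/3 + 5*log(5)/3
 h(z) = 5*log(5^(1/3)*(-1/(C1 + 4*z))^(1/3)*(-3^(2/3) - 3*3^(1/6)*I)/6)
 h(z) = 5*log(5^(1/3)*(-1/(C1 + 4*z))^(1/3)*(-3^(2/3) + 3*3^(1/6)*I)/6)


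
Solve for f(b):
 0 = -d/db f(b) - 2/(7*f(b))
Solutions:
 f(b) = -sqrt(C1 - 28*b)/7
 f(b) = sqrt(C1 - 28*b)/7


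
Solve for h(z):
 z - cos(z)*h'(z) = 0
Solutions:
 h(z) = C1 + Integral(z/cos(z), z)


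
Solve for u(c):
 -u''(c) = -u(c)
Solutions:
 u(c) = C1*exp(-c) + C2*exp(c)


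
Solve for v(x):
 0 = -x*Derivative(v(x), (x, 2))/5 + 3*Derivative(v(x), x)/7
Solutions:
 v(x) = C1 + C2*x^(22/7)


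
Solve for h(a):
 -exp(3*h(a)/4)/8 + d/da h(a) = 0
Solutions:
 h(a) = 4*log(-1/(C1 + 3*a))/3 + 20*log(2)/3
 h(a) = 4*log((-1/(C1 + a))^(1/3)*(-6^(2/3)/3 - 2^(2/3)*3^(1/6)*I))
 h(a) = 4*log((-1/(C1 + a))^(1/3)*(-6^(2/3)/3 + 2^(2/3)*3^(1/6)*I))


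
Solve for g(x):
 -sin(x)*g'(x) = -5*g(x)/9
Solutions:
 g(x) = C1*(cos(x) - 1)^(5/18)/(cos(x) + 1)^(5/18)


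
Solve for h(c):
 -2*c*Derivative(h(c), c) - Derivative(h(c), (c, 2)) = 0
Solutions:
 h(c) = C1 + C2*erf(c)


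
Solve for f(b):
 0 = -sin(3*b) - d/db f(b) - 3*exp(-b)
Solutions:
 f(b) = C1 + cos(3*b)/3 + 3*exp(-b)


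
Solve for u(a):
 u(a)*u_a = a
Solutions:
 u(a) = -sqrt(C1 + a^2)
 u(a) = sqrt(C1 + a^2)


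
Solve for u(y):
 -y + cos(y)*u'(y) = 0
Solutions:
 u(y) = C1 + Integral(y/cos(y), y)


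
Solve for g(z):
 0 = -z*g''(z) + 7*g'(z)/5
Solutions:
 g(z) = C1 + C2*z^(12/5)


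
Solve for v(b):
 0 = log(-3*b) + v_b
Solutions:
 v(b) = C1 - b*log(-b) + b*(1 - log(3))


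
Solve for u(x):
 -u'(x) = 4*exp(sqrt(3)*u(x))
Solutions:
 u(x) = sqrt(3)*(2*log(1/(C1 + 4*x)) - log(3))/6


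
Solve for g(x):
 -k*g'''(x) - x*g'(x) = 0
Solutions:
 g(x) = C1 + Integral(C2*airyai(x*(-1/k)^(1/3)) + C3*airybi(x*(-1/k)^(1/3)), x)


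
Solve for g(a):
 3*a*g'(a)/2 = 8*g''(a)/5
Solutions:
 g(a) = C1 + C2*erfi(sqrt(30)*a/8)


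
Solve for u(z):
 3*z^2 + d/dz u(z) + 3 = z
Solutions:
 u(z) = C1 - z^3 + z^2/2 - 3*z


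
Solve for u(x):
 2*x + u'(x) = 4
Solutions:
 u(x) = C1 - x^2 + 4*x


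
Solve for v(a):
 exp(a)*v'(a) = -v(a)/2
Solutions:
 v(a) = C1*exp(exp(-a)/2)


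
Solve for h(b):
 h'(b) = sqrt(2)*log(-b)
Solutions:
 h(b) = C1 + sqrt(2)*b*log(-b) - sqrt(2)*b


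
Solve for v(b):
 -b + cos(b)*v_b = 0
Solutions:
 v(b) = C1 + Integral(b/cos(b), b)


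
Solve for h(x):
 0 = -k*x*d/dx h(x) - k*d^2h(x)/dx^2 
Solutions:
 h(x) = C1 + C2*erf(sqrt(2)*x/2)


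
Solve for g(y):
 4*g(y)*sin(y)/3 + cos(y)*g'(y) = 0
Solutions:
 g(y) = C1*cos(y)^(4/3)


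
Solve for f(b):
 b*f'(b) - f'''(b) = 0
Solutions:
 f(b) = C1 + Integral(C2*airyai(b) + C3*airybi(b), b)


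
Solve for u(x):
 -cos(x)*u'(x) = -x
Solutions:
 u(x) = C1 + Integral(x/cos(x), x)


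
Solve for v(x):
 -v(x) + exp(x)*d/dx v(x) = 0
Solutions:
 v(x) = C1*exp(-exp(-x))


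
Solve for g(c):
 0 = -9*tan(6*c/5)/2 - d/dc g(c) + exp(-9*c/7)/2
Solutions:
 g(c) = C1 - 15*log(tan(6*c/5)^2 + 1)/8 - 7*exp(-9*c/7)/18


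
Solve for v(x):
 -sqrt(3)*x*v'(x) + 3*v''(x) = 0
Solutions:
 v(x) = C1 + C2*erfi(sqrt(2)*3^(3/4)*x/6)


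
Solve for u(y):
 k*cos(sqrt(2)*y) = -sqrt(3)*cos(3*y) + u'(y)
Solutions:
 u(y) = C1 + sqrt(2)*k*sin(sqrt(2)*y)/2 + sqrt(3)*sin(3*y)/3


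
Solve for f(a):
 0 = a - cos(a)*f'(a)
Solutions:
 f(a) = C1 + Integral(a/cos(a), a)


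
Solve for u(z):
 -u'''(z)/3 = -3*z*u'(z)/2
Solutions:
 u(z) = C1 + Integral(C2*airyai(6^(2/3)*z/2) + C3*airybi(6^(2/3)*z/2), z)


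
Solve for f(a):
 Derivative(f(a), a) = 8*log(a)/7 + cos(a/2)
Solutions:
 f(a) = C1 + 8*a*log(a)/7 - 8*a/7 + 2*sin(a/2)


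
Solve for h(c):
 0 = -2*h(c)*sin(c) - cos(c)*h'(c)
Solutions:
 h(c) = C1*cos(c)^2


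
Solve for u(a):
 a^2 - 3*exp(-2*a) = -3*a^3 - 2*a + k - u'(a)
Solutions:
 u(a) = C1 - 3*a^4/4 - a^3/3 - a^2 + a*k - 3*exp(-2*a)/2


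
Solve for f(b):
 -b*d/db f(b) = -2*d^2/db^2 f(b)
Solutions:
 f(b) = C1 + C2*erfi(b/2)


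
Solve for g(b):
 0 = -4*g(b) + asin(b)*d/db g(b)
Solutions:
 g(b) = C1*exp(4*Integral(1/asin(b), b))


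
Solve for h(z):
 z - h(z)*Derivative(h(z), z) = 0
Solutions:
 h(z) = -sqrt(C1 + z^2)
 h(z) = sqrt(C1 + z^2)


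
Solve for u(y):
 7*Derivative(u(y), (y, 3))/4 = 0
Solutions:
 u(y) = C1 + C2*y + C3*y^2


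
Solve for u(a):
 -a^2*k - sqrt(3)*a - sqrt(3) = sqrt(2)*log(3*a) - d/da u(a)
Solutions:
 u(a) = C1 + a^3*k/3 + sqrt(3)*a^2/2 + sqrt(2)*a*log(a) - sqrt(2)*a + sqrt(2)*a*log(3) + sqrt(3)*a


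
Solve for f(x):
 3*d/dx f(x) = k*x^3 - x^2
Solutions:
 f(x) = C1 + k*x^4/12 - x^3/9


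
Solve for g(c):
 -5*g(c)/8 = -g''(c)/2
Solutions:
 g(c) = C1*exp(-sqrt(5)*c/2) + C2*exp(sqrt(5)*c/2)


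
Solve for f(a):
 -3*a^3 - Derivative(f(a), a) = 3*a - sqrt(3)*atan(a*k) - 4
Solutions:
 f(a) = C1 - 3*a^4/4 - 3*a^2/2 + 4*a + sqrt(3)*Piecewise((a*atan(a*k) - log(a^2*k^2 + 1)/(2*k), Ne(k, 0)), (0, True))


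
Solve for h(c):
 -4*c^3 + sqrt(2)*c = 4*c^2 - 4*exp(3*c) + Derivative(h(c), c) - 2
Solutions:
 h(c) = C1 - c^4 - 4*c^3/3 + sqrt(2)*c^2/2 + 2*c + 4*exp(3*c)/3


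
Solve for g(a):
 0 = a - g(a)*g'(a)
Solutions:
 g(a) = -sqrt(C1 + a^2)
 g(a) = sqrt(C1 + a^2)


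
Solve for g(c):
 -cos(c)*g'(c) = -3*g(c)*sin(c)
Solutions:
 g(c) = C1/cos(c)^3


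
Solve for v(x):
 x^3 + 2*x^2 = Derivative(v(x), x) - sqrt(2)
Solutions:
 v(x) = C1 + x^4/4 + 2*x^3/3 + sqrt(2)*x


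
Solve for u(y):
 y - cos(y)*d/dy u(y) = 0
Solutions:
 u(y) = C1 + Integral(y/cos(y), y)


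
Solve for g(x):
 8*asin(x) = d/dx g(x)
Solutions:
 g(x) = C1 + 8*x*asin(x) + 8*sqrt(1 - x^2)


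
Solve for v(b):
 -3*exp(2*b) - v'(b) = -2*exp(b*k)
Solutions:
 v(b) = C1 - 3*exp(2*b)/2 + 2*exp(b*k)/k


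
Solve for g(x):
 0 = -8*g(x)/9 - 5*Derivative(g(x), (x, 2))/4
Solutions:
 g(x) = C1*sin(4*sqrt(10)*x/15) + C2*cos(4*sqrt(10)*x/15)


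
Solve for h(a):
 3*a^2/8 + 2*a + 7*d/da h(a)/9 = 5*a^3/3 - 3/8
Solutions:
 h(a) = C1 + 15*a^4/28 - 9*a^3/56 - 9*a^2/7 - 27*a/56


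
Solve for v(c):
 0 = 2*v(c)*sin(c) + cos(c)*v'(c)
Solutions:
 v(c) = C1*cos(c)^2


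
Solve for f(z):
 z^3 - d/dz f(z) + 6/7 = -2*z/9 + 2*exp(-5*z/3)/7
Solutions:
 f(z) = C1 + z^4/4 + z^2/9 + 6*z/7 + 6*exp(-5*z/3)/35


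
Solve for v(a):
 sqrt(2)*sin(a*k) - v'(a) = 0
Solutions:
 v(a) = C1 - sqrt(2)*cos(a*k)/k


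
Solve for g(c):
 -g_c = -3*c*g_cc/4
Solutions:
 g(c) = C1 + C2*c^(7/3)


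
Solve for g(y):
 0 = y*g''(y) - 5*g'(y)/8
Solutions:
 g(y) = C1 + C2*y^(13/8)


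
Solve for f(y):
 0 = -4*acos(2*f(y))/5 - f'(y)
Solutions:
 Integral(1/acos(2*_y), (_y, f(y))) = C1 - 4*y/5


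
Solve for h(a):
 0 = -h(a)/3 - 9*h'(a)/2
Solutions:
 h(a) = C1*exp(-2*a/27)


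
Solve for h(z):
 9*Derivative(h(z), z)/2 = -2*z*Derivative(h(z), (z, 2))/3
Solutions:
 h(z) = C1 + C2/z^(23/4)


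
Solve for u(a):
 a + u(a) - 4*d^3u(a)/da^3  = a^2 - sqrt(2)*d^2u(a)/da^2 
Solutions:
 u(a) = C1*exp(a*(-2^(1/3)*(sqrt(2) + 108 + sqrt(-2 + (sqrt(2) + 108)^2))^(1/3) - 2^(2/3)/(sqrt(2) + 108 + sqrt(-2 + (sqrt(2) + 108)^2))^(1/3) + 2*sqrt(2))/24)*sin(2^(1/3)*sqrt(3)*a*(-(sqrt(2) + 108 + sqrt(-2 + (sqrt(2) + 108)^2))^(1/3) + 2^(1/3)/(sqrt(2) + 108 + sqrt(-2 + (sqrt(2) + 108)^2))^(1/3))/24) + C2*exp(a*(-2^(1/3)*(sqrt(2) + 108 + sqrt(-2 + (sqrt(2) + 108)^2))^(1/3) - 2^(2/3)/(sqrt(2) + 108 + sqrt(-2 + (sqrt(2) + 108)^2))^(1/3) + 2*sqrt(2))/24)*cos(2^(1/3)*sqrt(3)*a*(-(sqrt(2) + 108 + sqrt(-2 + (sqrt(2) + 108)^2))^(1/3) + 2^(1/3)/(sqrt(2) + 108 + sqrt(-2 + (sqrt(2) + 108)^2))^(1/3))/24) + C3*exp(a*(2^(2/3)/(sqrt(2) + 108 + sqrt(-2 + (sqrt(2) + 108)^2))^(1/3) + sqrt(2) + 2^(1/3)*(sqrt(2) + 108 + sqrt(-2 + (sqrt(2) + 108)^2))^(1/3))/12) + a^2 - a - 2*sqrt(2)


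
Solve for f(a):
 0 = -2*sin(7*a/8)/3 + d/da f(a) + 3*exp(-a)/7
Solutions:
 f(a) = C1 - 16*cos(7*a/8)/21 + 3*exp(-a)/7


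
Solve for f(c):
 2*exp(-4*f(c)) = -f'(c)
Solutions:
 f(c) = log(-I*(C1 - 8*c)^(1/4))
 f(c) = log(I*(C1 - 8*c)^(1/4))
 f(c) = log(-(C1 - 8*c)^(1/4))
 f(c) = log(C1 - 8*c)/4


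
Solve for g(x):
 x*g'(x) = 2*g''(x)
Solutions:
 g(x) = C1 + C2*erfi(x/2)


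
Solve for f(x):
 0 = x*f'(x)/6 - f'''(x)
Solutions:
 f(x) = C1 + Integral(C2*airyai(6^(2/3)*x/6) + C3*airybi(6^(2/3)*x/6), x)


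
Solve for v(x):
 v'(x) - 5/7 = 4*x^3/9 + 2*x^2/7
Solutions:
 v(x) = C1 + x^4/9 + 2*x^3/21 + 5*x/7


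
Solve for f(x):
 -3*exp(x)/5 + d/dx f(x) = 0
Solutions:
 f(x) = C1 + 3*exp(x)/5


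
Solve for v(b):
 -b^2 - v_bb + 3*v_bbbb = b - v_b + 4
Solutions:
 v(b) = C1 + C2*exp(2^(1/3)*b*(2/(sqrt(77) + 9)^(1/3) + 2^(1/3)*(sqrt(77) + 9)^(1/3))/12)*sin(2^(1/3)*sqrt(3)*b*(-2^(1/3)*(sqrt(77) + 9)^(1/3) + 2/(sqrt(77) + 9)^(1/3))/12) + C3*exp(2^(1/3)*b*(2/(sqrt(77) + 9)^(1/3) + 2^(1/3)*(sqrt(77) + 9)^(1/3))/12)*cos(2^(1/3)*sqrt(3)*b*(-2^(1/3)*(sqrt(77) + 9)^(1/3) + 2/(sqrt(77) + 9)^(1/3))/12) + C4*exp(-2^(1/3)*b*(2/(sqrt(77) + 9)^(1/3) + 2^(1/3)*(sqrt(77) + 9)^(1/3))/6) + b^3/3 + 3*b^2/2 + 7*b


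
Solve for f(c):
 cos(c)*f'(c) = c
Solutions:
 f(c) = C1 + Integral(c/cos(c), c)


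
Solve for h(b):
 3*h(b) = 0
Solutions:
 h(b) = 0


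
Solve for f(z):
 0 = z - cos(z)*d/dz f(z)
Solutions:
 f(z) = C1 + Integral(z/cos(z), z)


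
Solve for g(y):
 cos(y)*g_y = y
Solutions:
 g(y) = C1 + Integral(y/cos(y), y)


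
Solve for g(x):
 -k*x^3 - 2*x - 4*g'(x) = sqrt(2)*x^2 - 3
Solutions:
 g(x) = C1 - k*x^4/16 - sqrt(2)*x^3/12 - x^2/4 + 3*x/4


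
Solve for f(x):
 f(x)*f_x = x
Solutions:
 f(x) = -sqrt(C1 + x^2)
 f(x) = sqrt(C1 + x^2)


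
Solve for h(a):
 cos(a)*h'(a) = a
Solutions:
 h(a) = C1 + Integral(a/cos(a), a)


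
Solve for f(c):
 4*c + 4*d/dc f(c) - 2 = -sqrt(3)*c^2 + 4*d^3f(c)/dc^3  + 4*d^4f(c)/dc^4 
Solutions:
 f(c) = C1 + C2*exp(-c*(2*2^(1/3)/(3*sqrt(69) + 25)^(1/3) + 4 + 2^(2/3)*(3*sqrt(69) + 25)^(1/3))/12)*sin(2^(1/3)*sqrt(3)*c*(-2^(1/3)*(3*sqrt(69) + 25)^(1/3) + 2/(3*sqrt(69) + 25)^(1/3))/12) + C3*exp(-c*(2*2^(1/3)/(3*sqrt(69) + 25)^(1/3) + 4 + 2^(2/3)*(3*sqrt(69) + 25)^(1/3))/12)*cos(2^(1/3)*sqrt(3)*c*(-2^(1/3)*(3*sqrt(69) + 25)^(1/3) + 2/(3*sqrt(69) + 25)^(1/3))/12) + C4*exp(c*(-2 + 2*2^(1/3)/(3*sqrt(69) + 25)^(1/3) + 2^(2/3)*(3*sqrt(69) + 25)^(1/3))/6) - sqrt(3)*c^3/12 - c^2/2 - sqrt(3)*c/2 + c/2


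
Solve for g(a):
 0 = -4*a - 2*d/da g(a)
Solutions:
 g(a) = C1 - a^2


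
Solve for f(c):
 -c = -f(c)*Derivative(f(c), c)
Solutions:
 f(c) = -sqrt(C1 + c^2)
 f(c) = sqrt(C1 + c^2)


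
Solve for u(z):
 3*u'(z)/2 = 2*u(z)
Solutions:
 u(z) = C1*exp(4*z/3)


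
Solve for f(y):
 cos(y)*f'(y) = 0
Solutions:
 f(y) = C1


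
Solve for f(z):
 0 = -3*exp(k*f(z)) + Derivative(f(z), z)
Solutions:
 f(z) = Piecewise((log(-1/(C1*k + 3*k*z))/k, Ne(k, 0)), (nan, True))
 f(z) = Piecewise((C1 + 3*z, Eq(k, 0)), (nan, True))


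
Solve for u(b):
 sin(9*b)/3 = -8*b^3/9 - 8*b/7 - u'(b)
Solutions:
 u(b) = C1 - 2*b^4/9 - 4*b^2/7 + cos(9*b)/27


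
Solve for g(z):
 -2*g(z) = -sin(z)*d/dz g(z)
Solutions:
 g(z) = C1*(cos(z) - 1)/(cos(z) + 1)


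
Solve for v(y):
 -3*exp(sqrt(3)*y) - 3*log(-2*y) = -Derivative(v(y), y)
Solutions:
 v(y) = C1 + 3*y*log(-y) + 3*y*(-1 + log(2)) + sqrt(3)*exp(sqrt(3)*y)


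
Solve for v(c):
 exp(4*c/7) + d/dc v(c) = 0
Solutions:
 v(c) = C1 - 7*exp(4*c/7)/4


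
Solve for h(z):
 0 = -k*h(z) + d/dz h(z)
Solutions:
 h(z) = C1*exp(k*z)


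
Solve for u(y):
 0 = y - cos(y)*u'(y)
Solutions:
 u(y) = C1 + Integral(y/cos(y), y)


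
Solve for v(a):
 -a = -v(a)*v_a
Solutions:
 v(a) = -sqrt(C1 + a^2)
 v(a) = sqrt(C1 + a^2)


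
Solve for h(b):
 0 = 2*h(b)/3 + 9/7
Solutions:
 h(b) = -27/14


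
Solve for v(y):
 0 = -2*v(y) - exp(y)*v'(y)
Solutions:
 v(y) = C1*exp(2*exp(-y))


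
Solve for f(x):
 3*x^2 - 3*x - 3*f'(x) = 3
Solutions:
 f(x) = C1 + x^3/3 - x^2/2 - x


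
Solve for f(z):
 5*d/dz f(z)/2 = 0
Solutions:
 f(z) = C1


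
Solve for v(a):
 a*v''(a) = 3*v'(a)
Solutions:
 v(a) = C1 + C2*a^4


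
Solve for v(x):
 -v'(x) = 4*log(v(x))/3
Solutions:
 li(v(x)) = C1 - 4*x/3


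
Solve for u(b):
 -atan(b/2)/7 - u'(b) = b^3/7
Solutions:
 u(b) = C1 - b^4/28 - b*atan(b/2)/7 + log(b^2 + 4)/7


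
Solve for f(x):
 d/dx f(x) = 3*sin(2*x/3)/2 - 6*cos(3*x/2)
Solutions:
 f(x) = C1 - 4*sin(3*x/2) - 9*cos(2*x/3)/4


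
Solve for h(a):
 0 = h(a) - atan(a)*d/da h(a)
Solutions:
 h(a) = C1*exp(Integral(1/atan(a), a))


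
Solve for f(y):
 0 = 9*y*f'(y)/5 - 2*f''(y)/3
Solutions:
 f(y) = C1 + C2*erfi(3*sqrt(15)*y/10)


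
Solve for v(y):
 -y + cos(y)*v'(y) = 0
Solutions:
 v(y) = C1 + Integral(y/cos(y), y)


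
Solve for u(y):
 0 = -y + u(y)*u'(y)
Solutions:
 u(y) = -sqrt(C1 + y^2)
 u(y) = sqrt(C1 + y^2)


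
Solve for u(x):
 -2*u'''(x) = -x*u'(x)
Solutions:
 u(x) = C1 + Integral(C2*airyai(2^(2/3)*x/2) + C3*airybi(2^(2/3)*x/2), x)


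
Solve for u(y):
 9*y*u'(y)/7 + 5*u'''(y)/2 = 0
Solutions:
 u(y) = C1 + Integral(C2*airyai(-18^(1/3)*35^(2/3)*y/35) + C3*airybi(-18^(1/3)*35^(2/3)*y/35), y)


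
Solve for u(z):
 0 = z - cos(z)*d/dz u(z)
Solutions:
 u(z) = C1 + Integral(z/cos(z), z)


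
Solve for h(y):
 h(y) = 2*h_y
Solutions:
 h(y) = C1*exp(y/2)
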